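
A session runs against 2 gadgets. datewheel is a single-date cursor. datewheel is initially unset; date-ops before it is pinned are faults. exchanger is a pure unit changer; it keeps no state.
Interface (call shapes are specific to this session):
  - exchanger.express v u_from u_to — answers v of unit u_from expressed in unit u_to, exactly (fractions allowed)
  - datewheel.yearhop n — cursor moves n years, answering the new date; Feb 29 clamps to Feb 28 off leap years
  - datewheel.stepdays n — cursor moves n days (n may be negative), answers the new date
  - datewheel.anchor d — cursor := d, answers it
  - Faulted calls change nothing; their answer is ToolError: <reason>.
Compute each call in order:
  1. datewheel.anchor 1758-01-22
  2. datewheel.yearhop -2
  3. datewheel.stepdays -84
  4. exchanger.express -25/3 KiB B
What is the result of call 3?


Answer: 1755-10-30

Derivation:
>> datewheel.anchor(d: 1758-01-22)
<< 1758-01-22
>> datewheel.yearhop(n: -2)
<< 1756-01-22
>> datewheel.stepdays(n: -84)
<< 1755-10-30
>> exchanger.express(v: -25/3, u_from: KiB, u_to: B)
<< -25600/3


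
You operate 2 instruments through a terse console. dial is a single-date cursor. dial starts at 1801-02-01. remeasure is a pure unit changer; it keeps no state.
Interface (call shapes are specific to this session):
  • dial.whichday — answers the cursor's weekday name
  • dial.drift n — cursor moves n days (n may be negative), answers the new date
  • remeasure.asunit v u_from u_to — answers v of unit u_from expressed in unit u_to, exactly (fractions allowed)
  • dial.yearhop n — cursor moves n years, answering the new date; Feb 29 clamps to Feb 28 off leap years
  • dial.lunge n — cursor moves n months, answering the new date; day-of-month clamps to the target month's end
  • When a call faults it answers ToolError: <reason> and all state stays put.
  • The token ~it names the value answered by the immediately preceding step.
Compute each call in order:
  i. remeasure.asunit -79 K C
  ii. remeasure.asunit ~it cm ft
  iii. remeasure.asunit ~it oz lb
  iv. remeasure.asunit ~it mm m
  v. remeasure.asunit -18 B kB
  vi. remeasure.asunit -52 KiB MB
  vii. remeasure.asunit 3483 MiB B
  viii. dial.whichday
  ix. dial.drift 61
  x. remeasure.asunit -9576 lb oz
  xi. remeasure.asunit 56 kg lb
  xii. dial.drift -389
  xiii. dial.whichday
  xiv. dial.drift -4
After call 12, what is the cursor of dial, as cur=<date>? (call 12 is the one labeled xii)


Answer: cur=1800-03-10

Derivation:
Using asunit using v: -79, u_from: K, u_to: C, — result: -7043/20.
I use asunit using v: ~it, u_from: cm, u_to: ft, which returns -35215/3048.
I try asunit using v: ~it, u_from: oz, u_to: lb, giving -35215/48768.
Then asunit using v: ~it, u_from: mm, u_to: m, — result: -7043/9753600.
I run asunit using v: -18, u_from: B, u_to: kB, yielding -9/500.
Now I run asunit using v: -52, u_from: KiB, u_to: MB, giving -832/15625.
I try asunit using v: 3483, u_from: MiB, u_to: B: 3652190208.
Now I run whichday(): Sunday.
I use drift using n: 61: 1801-04-03.
Next I call asunit using v: -9576, u_from: lb, u_to: oz, → -153216.
Calling asunit using v: 56, u_from: kg, u_to: lb: 800000000/6479891.
Then drift using n: -389, → 1800-03-10.
Invoking whichday(), and get Monday.
Next I call drift using n: -4, → 1800-03-06.


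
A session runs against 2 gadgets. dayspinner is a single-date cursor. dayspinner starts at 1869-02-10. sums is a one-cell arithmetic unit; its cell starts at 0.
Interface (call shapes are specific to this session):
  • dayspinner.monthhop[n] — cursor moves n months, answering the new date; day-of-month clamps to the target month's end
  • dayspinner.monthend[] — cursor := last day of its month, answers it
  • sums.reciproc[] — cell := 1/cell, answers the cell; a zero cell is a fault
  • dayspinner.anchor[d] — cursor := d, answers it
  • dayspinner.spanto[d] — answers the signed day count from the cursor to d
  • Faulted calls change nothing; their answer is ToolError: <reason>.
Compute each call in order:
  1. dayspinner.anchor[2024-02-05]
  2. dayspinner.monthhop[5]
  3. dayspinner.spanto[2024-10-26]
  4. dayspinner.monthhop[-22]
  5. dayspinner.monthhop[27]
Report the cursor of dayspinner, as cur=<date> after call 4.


Answer: cur=2022-09-05

Derivation:
% dayspinner.anchor d→2024-02-05
  2024-02-05
% dayspinner.monthhop n→5
  2024-07-05
% dayspinner.spanto d→2024-10-26
  113
% dayspinner.monthhop n→-22
  2022-09-05
% dayspinner.monthhop n→27
  2024-12-05


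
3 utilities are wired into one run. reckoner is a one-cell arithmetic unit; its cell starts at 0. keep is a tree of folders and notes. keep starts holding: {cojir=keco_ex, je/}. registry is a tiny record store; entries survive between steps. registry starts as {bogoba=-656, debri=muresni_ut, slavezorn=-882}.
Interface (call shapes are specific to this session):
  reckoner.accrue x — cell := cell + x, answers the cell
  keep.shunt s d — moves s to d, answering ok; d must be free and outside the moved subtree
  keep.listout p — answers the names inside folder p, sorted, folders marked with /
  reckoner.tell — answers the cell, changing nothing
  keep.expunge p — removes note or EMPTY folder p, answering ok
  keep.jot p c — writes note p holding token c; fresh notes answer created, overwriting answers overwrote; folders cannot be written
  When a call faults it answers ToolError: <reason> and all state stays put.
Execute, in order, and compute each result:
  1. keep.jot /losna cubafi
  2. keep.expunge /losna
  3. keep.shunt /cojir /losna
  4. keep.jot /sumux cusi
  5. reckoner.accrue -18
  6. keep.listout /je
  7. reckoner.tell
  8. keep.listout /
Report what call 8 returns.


Answer: [je/, losna, sumux]

Derivation:
>>> jot p='/losna' c='cubafi'
= created
>>> expunge p='/losna'
= ok
>>> shunt s='/cojir' d='/losna'
= ok
>>> jot p='/sumux' c='cusi'
= created
>>> accrue x='-18'
= -18
>>> listout p='/je'
= []
>>> tell
= -18
>>> listout p='/'
= [je/, losna, sumux]


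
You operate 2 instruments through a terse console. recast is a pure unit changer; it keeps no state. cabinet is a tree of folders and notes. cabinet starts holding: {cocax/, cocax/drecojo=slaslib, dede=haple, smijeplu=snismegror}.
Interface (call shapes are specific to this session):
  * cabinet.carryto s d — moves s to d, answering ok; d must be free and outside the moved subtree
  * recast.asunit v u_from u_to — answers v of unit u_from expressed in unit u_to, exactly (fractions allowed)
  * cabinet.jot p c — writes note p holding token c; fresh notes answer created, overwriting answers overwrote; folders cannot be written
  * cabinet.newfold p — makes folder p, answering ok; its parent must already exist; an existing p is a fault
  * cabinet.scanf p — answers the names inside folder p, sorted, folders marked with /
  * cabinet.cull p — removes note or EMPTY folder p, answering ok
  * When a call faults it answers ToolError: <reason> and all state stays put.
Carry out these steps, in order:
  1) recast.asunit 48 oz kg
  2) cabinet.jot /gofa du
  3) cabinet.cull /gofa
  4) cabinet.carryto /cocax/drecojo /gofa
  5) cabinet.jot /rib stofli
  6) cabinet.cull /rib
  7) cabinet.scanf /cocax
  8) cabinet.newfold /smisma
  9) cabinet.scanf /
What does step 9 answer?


→ recast.asunit(v=48, u_from=oz, u_to=kg)
← 136077711/100000000
→ cabinet.jot(p=/gofa, c=du)
← created
→ cabinet.cull(p=/gofa)
← ok
→ cabinet.carryto(s=/cocax/drecojo, d=/gofa)
← ok
→ cabinet.jot(p=/rib, c=stofli)
← created
→ cabinet.cull(p=/rib)
← ok
→ cabinet.scanf(p=/cocax)
← []
→ cabinet.newfold(p=/smisma)
← ok
→ cabinet.scanf(p=/)
← [cocax/, dede, gofa, smijeplu, smisma/]

Answer: [cocax/, dede, gofa, smijeplu, smisma/]


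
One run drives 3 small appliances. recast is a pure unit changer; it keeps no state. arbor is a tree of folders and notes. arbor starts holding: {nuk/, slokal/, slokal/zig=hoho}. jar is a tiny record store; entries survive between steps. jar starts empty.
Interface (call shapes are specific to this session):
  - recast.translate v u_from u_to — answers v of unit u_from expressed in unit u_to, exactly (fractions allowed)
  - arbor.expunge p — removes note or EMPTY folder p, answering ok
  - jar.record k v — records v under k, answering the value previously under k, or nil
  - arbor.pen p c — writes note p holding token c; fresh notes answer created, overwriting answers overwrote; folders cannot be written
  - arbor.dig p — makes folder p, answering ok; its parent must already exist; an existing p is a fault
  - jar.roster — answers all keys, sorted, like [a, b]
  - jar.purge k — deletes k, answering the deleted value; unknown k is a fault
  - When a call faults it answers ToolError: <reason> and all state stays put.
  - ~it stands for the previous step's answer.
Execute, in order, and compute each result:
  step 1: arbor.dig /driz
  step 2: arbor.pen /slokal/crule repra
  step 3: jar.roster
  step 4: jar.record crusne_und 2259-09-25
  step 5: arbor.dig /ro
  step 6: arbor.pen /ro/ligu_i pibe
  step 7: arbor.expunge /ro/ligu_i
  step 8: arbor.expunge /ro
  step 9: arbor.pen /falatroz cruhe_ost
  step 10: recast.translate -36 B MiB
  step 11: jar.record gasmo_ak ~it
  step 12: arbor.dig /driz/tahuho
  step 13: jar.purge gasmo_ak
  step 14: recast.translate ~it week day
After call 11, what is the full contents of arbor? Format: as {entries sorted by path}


;; 1. arbor.dig(/driz) == ok
;; 2. arbor.pen(/slokal/crule, repra) == created
;; 3. jar.roster() == []
;; 4. jar.record(crusne_und, 2259-09-25) == nil
;; 5. arbor.dig(/ro) == ok
;; 6. arbor.pen(/ro/ligu_i, pibe) == created
;; 7. arbor.expunge(/ro/ligu_i) == ok
;; 8. arbor.expunge(/ro) == ok
;; 9. arbor.pen(/falatroz, cruhe_ost) == created
;; 10. recast.translate(-36, B, MiB) == -9/262144
;; 11. jar.record(gasmo_ak, ~it) == nil
;; 12. arbor.dig(/driz/tahuho) == ok
;; 13. jar.purge(gasmo_ak) == -9/262144
;; 14. recast.translate(~it, week, day) == -63/262144

Answer: {driz/, falatroz=cruhe_ost, nuk/, slokal/, slokal/crule=repra, slokal/zig=hoho}


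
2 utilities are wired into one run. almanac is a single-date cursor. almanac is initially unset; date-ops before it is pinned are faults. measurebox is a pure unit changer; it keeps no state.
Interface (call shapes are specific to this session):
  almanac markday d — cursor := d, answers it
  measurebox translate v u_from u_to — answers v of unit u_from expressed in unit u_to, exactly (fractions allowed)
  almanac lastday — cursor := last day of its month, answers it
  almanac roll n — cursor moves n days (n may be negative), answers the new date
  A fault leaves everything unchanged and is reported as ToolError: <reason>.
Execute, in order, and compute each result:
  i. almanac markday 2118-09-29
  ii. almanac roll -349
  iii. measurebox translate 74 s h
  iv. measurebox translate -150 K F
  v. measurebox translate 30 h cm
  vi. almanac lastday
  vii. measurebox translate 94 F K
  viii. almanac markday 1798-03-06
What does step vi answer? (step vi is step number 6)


Answer: 2117-10-31

Derivation:
// 1. almanac markday(d→2118-09-29) ~> 2118-09-29
// 2. almanac roll(n→-349) ~> 2117-10-15
// 3. measurebox translate(v→74, u_from→s, u_to→h) ~> 37/1800
// 4. measurebox translate(v→-150, u_from→K, u_to→F) ~> -72967/100
// 5. measurebox translate(v→30, u_from→h, u_to→cm) ~> ToolError: incompatible units
// 6. almanac lastday() ~> 2117-10-31
// 7. measurebox translate(v→94, u_from→F, u_to→K) ~> 55367/180
// 8. almanac markday(d→1798-03-06) ~> 1798-03-06


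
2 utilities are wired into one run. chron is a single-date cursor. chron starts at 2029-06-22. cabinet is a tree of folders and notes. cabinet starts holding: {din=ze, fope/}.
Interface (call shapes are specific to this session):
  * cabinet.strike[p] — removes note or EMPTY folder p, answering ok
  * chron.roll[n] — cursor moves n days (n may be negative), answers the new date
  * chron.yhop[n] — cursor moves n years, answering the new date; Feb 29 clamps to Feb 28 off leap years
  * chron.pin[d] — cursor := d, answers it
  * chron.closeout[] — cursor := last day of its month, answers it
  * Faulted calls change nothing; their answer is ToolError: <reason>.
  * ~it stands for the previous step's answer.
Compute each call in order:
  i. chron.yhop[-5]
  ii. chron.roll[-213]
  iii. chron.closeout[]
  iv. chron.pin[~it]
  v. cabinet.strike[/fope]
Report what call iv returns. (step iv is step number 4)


Answer: 2023-11-30

Derivation:
==> chron.yhop(n='-5')
<== 2024-06-22
==> chron.roll(n='-213')
<== 2023-11-22
==> chron.closeout()
<== 2023-11-30
==> chron.pin(d='~it')
<== 2023-11-30
==> cabinet.strike(p='/fope')
<== ok


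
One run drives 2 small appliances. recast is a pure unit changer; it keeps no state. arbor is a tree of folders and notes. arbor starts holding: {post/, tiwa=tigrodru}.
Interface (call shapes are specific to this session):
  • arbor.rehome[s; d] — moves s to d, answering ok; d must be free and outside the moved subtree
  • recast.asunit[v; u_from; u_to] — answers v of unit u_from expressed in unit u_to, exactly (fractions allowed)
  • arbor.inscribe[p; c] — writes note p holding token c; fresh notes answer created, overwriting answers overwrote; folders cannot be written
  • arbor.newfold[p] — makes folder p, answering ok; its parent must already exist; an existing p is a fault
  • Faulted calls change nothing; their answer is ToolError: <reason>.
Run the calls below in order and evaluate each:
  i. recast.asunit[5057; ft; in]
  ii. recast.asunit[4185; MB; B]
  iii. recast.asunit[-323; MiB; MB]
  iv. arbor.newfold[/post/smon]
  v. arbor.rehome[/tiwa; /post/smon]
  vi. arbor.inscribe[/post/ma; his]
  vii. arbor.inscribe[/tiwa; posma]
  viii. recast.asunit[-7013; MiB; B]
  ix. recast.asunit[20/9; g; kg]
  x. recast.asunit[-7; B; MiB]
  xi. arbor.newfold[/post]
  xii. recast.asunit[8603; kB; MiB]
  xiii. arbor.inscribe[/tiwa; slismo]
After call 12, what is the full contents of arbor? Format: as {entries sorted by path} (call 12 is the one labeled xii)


Answer: {post/, post/ma=his, post/smon/, tiwa=posma}

Derivation:
$ recast.asunit v=5057 u_from=ft u_to=in
[out] 60684
$ recast.asunit v=4185 u_from=MB u_to=B
[out] 4185000000
$ recast.asunit v=-323 u_from=MiB u_to=MB
[out] -5292032/15625
$ arbor.newfold p=/post/smon
[out] ok
$ arbor.rehome s=/tiwa d=/post/smon
[out] ToolError: exists
$ arbor.inscribe p=/post/ma c=his
[out] created
$ arbor.inscribe p=/tiwa c=posma
[out] overwrote
$ recast.asunit v=-7013 u_from=MiB u_to=B
[out] -7353663488
$ recast.asunit v=20/9 u_from=g u_to=kg
[out] 1/450
$ recast.asunit v=-7 u_from=B u_to=MiB
[out] -7/1048576
$ arbor.newfold p=/post
[out] ToolError: exists
$ recast.asunit v=8603 u_from=kB u_to=MiB
[out] 1075375/131072
$ arbor.inscribe p=/tiwa c=slismo
[out] overwrote


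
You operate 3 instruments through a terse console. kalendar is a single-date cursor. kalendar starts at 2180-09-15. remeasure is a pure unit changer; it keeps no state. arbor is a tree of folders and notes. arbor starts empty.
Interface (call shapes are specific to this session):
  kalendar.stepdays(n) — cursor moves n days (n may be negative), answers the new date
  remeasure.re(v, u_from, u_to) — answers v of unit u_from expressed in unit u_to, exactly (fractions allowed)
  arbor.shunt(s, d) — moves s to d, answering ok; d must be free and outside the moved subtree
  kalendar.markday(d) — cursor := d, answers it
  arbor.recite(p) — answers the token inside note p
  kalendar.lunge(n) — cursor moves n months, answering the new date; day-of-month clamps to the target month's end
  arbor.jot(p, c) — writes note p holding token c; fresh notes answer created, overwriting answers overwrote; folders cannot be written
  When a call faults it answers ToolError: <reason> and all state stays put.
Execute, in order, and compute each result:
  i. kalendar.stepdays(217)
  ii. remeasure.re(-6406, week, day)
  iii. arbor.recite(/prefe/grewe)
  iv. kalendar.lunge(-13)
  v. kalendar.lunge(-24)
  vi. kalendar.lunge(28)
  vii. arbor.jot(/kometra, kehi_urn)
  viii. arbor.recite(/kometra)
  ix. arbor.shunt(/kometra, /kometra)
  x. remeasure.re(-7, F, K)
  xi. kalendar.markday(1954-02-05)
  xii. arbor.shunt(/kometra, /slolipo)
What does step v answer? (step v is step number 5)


I run stepdays with n=217, and get 2181-04-20.
Invoking re with v=-6406, u_from=week, u_to=day, → -44842.
Invoking recite with p=/prefe/grewe, and get ToolError: not found.
I invoke lunge with n=-13, which returns 2180-03-20.
Now I run lunge with n=-24, yielding 2178-03-20.
Next I call lunge with n=28, — result: 2180-07-20.
Using jot with p=/kometra, c=kehi_urn, which returns created.
Calling recite with p=/kometra, → kehi_urn.
I invoke shunt with s=/kometra, d=/kometra, → ToolError: exists.
I call re with v=-7, u_from=F, u_to=K, and see 15089/60.
I call markday with d=1954-02-05, yielding 1954-02-05.
Invoking shunt with s=/kometra, d=/slolipo, and see ok.

Answer: 2178-03-20


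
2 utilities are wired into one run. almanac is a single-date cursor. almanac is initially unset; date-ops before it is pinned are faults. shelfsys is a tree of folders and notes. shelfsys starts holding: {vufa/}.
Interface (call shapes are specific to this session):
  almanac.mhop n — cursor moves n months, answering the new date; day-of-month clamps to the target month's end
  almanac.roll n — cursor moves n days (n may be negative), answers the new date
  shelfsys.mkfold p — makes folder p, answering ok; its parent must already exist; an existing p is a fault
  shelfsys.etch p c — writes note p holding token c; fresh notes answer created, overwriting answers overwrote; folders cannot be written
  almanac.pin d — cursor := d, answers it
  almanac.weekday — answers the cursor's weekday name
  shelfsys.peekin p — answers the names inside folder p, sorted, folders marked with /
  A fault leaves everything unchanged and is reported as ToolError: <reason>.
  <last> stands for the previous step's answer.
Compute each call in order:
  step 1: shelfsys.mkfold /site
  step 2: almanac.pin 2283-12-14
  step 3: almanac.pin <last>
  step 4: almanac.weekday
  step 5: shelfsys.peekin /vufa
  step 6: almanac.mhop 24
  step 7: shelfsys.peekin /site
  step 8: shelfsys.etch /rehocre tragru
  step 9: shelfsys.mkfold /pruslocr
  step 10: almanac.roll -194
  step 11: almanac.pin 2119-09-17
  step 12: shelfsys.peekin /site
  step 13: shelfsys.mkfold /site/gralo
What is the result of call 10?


·→ shelfsys.mkfold(p='/site')
·← ok
·→ almanac.pin(d='2283-12-14')
·← 2283-12-14
·→ almanac.pin(d='<last>')
·← 2283-12-14
·→ almanac.weekday()
·← Friday
·→ shelfsys.peekin(p='/vufa')
·← []
·→ almanac.mhop(n='24')
·← 2285-12-14
·→ shelfsys.peekin(p='/site')
·← []
·→ shelfsys.etch(p='/rehocre', c='tragru')
·← created
·→ shelfsys.mkfold(p='/pruslocr')
·← ok
·→ almanac.roll(n='-194')
·← 2285-06-03
·→ almanac.pin(d='2119-09-17')
·← 2119-09-17
·→ shelfsys.peekin(p='/site')
·← []
·→ shelfsys.mkfold(p='/site/gralo')
·← ok

Answer: 2285-06-03


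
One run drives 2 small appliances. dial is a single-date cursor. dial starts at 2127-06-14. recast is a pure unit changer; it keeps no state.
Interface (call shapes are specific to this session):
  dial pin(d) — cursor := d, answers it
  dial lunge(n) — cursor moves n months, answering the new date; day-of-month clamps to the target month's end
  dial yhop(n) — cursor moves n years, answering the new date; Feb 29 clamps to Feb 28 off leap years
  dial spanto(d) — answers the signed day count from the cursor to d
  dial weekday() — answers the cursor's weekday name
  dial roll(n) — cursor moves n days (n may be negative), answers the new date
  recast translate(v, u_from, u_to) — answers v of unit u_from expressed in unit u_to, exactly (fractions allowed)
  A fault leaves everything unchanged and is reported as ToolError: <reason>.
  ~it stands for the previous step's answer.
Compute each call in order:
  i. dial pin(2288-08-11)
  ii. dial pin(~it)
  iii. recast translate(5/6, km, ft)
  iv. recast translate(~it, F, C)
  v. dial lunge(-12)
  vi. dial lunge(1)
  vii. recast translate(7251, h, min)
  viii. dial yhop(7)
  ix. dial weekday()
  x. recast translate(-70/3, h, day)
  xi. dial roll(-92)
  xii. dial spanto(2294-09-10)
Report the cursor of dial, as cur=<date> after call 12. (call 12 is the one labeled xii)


Answer: cur=2294-06-11

Derivation:
! dial pin(2288-08-11) => 2288-08-11
! dial pin(~it) => 2288-08-11
! recast translate(5/6, km, ft) => 3125000/1143
! recast translate(~it, F, C) => 15442120/10287
! dial lunge(-12) => 2287-08-11
! dial lunge(1) => 2287-09-11
! recast translate(7251, h, min) => 435060
! dial yhop(7) => 2294-09-11
! dial weekday() => Tuesday
! recast translate(-70/3, h, day) => -35/36
! dial roll(-92) => 2294-06-11
! dial spanto(2294-09-10) => 91


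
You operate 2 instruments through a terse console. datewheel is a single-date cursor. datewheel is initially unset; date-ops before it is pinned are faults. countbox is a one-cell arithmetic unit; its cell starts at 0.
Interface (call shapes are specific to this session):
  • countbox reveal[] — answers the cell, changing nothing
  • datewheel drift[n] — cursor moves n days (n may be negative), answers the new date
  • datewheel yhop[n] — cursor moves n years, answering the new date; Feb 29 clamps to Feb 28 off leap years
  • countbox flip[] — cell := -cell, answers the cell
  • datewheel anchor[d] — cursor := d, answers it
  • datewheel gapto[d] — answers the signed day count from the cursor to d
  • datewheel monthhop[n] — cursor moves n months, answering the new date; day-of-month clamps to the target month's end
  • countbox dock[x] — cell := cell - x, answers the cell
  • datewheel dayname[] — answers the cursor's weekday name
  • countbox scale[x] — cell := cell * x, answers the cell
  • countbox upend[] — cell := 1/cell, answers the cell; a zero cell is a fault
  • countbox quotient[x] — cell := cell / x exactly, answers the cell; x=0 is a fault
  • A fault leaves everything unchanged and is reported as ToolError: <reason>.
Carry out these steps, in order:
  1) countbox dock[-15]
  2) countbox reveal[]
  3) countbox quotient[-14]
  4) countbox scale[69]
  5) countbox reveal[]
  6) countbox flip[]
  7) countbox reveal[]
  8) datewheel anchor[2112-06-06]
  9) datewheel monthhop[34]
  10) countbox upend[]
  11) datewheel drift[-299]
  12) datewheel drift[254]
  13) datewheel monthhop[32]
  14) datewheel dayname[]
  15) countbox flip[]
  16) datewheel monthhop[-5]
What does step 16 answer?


Answer: 2117-05-20

Derivation:
>> countbox dock(x=-15)
<< 15
>> countbox reveal()
<< 15
>> countbox quotient(x=-14)
<< -15/14
>> countbox scale(x=69)
<< -1035/14
>> countbox reveal()
<< -1035/14
>> countbox flip()
<< 1035/14
>> countbox reveal()
<< 1035/14
>> datewheel anchor(d=2112-06-06)
<< 2112-06-06
>> datewheel monthhop(n=34)
<< 2115-04-06
>> countbox upend()
<< 14/1035
>> datewheel drift(n=-299)
<< 2114-06-11
>> datewheel drift(n=254)
<< 2115-02-20
>> datewheel monthhop(n=32)
<< 2117-10-20
>> datewheel dayname()
<< Wednesday
>> countbox flip()
<< -14/1035
>> datewheel monthhop(n=-5)
<< 2117-05-20


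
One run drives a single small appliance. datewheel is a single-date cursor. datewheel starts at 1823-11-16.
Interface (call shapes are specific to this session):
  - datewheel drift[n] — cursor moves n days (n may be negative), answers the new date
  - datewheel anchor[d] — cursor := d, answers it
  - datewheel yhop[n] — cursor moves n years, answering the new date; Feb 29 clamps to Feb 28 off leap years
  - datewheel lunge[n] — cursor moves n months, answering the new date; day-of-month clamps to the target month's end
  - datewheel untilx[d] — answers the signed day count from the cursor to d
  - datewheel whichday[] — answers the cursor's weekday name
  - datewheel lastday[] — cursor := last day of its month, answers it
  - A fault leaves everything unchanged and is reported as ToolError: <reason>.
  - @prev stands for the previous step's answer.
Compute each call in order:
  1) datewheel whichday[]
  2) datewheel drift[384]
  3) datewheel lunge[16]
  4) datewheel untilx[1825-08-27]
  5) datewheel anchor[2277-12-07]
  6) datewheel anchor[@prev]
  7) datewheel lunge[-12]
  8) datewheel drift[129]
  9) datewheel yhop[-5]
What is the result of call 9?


I call datewheel whichday: Sunday.
I invoke datewheel drift passing n=384, yielding 1824-12-04.
Invoking datewheel lunge passing n=16, and observe 1826-04-04.
I try datewheel untilx passing d=1825-08-27, — result: -220.
I call datewheel anchor passing d=2277-12-07, and get 2277-12-07.
Calling datewheel anchor passing d=@prev, and observe 2277-12-07.
I run datewheel lunge passing n=-12, — result: 2276-12-07.
I invoke datewheel drift passing n=129, yielding 2277-04-15.
I try datewheel yhop passing n=-5, which returns 2272-04-15.

Answer: 2272-04-15


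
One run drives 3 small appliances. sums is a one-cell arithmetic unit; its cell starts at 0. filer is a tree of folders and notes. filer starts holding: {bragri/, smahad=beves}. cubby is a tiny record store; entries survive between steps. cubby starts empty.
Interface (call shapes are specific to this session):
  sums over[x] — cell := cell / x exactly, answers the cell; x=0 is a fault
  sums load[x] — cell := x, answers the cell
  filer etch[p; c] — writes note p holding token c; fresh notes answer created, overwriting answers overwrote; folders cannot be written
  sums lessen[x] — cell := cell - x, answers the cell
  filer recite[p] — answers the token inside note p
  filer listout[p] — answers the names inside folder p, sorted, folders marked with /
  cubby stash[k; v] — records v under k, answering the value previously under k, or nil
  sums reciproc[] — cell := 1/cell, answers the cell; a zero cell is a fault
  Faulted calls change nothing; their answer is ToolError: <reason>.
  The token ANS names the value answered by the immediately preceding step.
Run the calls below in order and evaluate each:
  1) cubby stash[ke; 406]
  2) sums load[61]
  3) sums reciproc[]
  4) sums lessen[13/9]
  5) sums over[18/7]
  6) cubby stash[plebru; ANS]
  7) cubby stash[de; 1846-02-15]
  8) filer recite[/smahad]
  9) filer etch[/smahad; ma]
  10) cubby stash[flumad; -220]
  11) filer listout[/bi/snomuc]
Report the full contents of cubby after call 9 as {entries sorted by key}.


;; 1. cubby stash(k→ke, v→406) ~> nil
;; 2. sums load(x→61) ~> 61
;; 3. sums reciproc() ~> 1/61
;; 4. sums lessen(x→13/9) ~> -784/549
;; 5. sums over(x→18/7) ~> -2744/4941
;; 6. cubby stash(k→plebru, v→ANS) ~> nil
;; 7. cubby stash(k→de, v→1846-02-15) ~> nil
;; 8. filer recite(p→/smahad) ~> beves
;; 9. filer etch(p→/smahad, c→ma) ~> overwrote
;; 10. cubby stash(k→flumad, v→-220) ~> nil
;; 11. filer listout(p→/bi/snomuc) ~> ToolError: not found

Answer: {de=1846-02-15, ke=406, plebru=-2744/4941}


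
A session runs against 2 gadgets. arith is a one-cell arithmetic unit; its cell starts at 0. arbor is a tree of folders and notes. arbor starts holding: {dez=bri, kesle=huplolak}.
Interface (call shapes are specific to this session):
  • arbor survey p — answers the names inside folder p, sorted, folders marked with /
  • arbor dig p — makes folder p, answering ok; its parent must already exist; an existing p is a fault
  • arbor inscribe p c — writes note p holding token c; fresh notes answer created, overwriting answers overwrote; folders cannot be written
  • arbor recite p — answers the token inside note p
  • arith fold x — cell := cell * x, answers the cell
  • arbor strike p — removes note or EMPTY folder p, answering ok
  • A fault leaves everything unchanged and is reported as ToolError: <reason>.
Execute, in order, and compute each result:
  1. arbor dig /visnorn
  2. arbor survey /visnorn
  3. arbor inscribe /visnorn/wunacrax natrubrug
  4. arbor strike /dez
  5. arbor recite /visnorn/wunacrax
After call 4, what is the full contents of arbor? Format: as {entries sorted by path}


Act: arbor dig[p: /visnorn]
Obs: ok
Act: arbor survey[p: /visnorn]
Obs: []
Act: arbor inscribe[p: /visnorn/wunacrax; c: natrubrug]
Obs: created
Act: arbor strike[p: /dez]
Obs: ok
Act: arbor recite[p: /visnorn/wunacrax]
Obs: natrubrug

Answer: {kesle=huplolak, visnorn/, visnorn/wunacrax=natrubrug}


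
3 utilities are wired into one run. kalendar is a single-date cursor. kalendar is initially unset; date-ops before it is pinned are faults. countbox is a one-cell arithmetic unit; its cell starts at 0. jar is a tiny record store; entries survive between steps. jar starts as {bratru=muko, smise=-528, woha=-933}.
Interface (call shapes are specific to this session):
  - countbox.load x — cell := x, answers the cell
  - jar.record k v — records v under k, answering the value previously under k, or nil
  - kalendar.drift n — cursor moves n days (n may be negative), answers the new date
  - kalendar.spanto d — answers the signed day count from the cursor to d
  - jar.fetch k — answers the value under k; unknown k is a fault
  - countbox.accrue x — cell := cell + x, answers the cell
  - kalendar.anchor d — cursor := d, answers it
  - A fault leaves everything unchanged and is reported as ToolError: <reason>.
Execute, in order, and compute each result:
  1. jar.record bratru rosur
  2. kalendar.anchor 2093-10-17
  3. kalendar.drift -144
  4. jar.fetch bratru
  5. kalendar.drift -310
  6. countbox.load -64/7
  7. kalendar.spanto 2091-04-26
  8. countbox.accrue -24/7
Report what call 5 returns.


Step: jar.record[bratru; rosur]
Result: muko
Step: kalendar.anchor[2093-10-17]
Result: 2093-10-17
Step: kalendar.drift[-144]
Result: 2093-05-26
Step: jar.fetch[bratru]
Result: rosur
Step: kalendar.drift[-310]
Result: 2092-07-20
Step: countbox.load[-64/7]
Result: -64/7
Step: kalendar.spanto[2091-04-26]
Result: -451
Step: countbox.accrue[-24/7]
Result: -88/7

Answer: 2092-07-20


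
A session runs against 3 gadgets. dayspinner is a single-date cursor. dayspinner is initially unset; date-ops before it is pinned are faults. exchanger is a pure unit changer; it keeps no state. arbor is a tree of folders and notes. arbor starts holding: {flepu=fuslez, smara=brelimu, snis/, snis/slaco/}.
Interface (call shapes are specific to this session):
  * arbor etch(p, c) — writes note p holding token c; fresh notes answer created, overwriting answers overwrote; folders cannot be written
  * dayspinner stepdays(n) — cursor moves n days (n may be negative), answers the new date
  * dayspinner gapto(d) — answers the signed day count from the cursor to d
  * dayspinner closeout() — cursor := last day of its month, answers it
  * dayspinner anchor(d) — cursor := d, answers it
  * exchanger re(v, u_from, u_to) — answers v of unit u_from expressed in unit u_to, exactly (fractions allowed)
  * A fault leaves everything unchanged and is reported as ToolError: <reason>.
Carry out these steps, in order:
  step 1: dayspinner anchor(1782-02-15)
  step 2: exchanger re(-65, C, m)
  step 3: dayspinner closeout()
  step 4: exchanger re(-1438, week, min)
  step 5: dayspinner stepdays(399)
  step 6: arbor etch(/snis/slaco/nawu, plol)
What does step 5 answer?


>>> dayspinner anchor d='1782-02-15'
[out] 1782-02-15
>>> exchanger re v='-65' u_from='C' u_to='m'
[out] ToolError: incompatible units
>>> dayspinner closeout
[out] 1782-02-28
>>> exchanger re v='-1438' u_from='week' u_to='min'
[out] -14495040
>>> dayspinner stepdays n='399'
[out] 1783-04-03
>>> arbor etch p='/snis/slaco/nawu' c='plol'
[out] created

Answer: 1783-04-03


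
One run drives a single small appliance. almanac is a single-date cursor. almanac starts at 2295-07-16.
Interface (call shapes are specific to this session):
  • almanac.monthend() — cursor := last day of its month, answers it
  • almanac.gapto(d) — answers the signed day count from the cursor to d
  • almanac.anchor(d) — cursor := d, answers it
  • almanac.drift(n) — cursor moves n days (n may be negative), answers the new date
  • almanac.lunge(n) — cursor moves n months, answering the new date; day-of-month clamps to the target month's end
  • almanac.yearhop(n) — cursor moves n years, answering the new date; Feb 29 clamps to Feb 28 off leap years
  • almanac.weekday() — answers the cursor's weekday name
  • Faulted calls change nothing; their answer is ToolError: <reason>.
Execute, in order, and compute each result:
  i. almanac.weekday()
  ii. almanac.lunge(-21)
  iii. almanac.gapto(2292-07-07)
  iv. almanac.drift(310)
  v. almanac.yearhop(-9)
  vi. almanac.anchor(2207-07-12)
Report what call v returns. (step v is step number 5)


Answer: 2285-08-22

Derivation:
> weekday
:: Tuesday
> lunge n: -21
:: 2293-10-16
> gapto d: 2292-07-07
:: -466
> drift n: 310
:: 2294-08-22
> yearhop n: -9
:: 2285-08-22
> anchor d: 2207-07-12
:: 2207-07-12


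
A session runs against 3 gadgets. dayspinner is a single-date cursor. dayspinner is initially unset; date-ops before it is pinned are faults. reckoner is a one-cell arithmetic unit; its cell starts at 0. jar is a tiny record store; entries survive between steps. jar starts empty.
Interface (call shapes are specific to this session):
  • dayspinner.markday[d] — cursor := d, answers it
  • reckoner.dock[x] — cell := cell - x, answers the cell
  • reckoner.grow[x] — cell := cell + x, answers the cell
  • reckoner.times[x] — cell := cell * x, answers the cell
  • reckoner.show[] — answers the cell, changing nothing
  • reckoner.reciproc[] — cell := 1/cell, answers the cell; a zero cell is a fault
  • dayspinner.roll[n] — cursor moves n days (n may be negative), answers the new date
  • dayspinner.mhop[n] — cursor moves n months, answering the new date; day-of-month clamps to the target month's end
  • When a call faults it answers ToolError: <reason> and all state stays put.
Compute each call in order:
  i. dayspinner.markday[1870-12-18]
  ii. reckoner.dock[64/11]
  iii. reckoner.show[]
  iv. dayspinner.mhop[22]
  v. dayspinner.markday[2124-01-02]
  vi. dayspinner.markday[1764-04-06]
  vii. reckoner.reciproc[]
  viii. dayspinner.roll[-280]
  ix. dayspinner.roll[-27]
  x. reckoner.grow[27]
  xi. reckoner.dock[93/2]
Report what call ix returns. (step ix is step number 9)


>> dayspinner.markday(1870-12-18)
<< 1870-12-18
>> reckoner.dock(64/11)
<< -64/11
>> reckoner.show()
<< -64/11
>> dayspinner.mhop(22)
<< 1872-10-18
>> dayspinner.markday(2124-01-02)
<< 2124-01-02
>> dayspinner.markday(1764-04-06)
<< 1764-04-06
>> reckoner.reciproc()
<< -11/64
>> dayspinner.roll(-280)
<< 1763-07-01
>> dayspinner.roll(-27)
<< 1763-06-04
>> reckoner.grow(27)
<< 1717/64
>> reckoner.dock(93/2)
<< -1259/64

Answer: 1763-06-04


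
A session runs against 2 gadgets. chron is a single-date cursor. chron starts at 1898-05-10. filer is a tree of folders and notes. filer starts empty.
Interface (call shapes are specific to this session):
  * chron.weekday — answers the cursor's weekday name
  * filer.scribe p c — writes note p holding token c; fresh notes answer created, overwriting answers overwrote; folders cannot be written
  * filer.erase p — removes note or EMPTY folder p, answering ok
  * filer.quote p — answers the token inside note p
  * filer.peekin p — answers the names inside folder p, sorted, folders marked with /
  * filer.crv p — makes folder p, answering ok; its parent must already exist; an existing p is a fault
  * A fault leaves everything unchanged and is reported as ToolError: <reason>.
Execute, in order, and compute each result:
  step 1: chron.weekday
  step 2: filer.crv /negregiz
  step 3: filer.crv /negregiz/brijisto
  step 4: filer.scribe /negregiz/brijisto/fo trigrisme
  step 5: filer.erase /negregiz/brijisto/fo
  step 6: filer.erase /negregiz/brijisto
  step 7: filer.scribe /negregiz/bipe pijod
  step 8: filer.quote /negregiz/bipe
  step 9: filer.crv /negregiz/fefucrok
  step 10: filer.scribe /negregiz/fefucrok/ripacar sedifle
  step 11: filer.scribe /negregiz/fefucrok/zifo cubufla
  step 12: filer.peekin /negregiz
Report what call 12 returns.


Answer: [bipe, fefucrok/]

Derivation:
==> weekday()
<== Tuesday
==> crv(p=/negregiz)
<== ok
==> crv(p=/negregiz/brijisto)
<== ok
==> scribe(p=/negregiz/brijisto/fo, c=trigrisme)
<== created
==> erase(p=/negregiz/brijisto/fo)
<== ok
==> erase(p=/negregiz/brijisto)
<== ok
==> scribe(p=/negregiz/bipe, c=pijod)
<== created
==> quote(p=/negregiz/bipe)
<== pijod
==> crv(p=/negregiz/fefucrok)
<== ok
==> scribe(p=/negregiz/fefucrok/ripacar, c=sedifle)
<== created
==> scribe(p=/negregiz/fefucrok/zifo, c=cubufla)
<== created
==> peekin(p=/negregiz)
<== [bipe, fefucrok/]


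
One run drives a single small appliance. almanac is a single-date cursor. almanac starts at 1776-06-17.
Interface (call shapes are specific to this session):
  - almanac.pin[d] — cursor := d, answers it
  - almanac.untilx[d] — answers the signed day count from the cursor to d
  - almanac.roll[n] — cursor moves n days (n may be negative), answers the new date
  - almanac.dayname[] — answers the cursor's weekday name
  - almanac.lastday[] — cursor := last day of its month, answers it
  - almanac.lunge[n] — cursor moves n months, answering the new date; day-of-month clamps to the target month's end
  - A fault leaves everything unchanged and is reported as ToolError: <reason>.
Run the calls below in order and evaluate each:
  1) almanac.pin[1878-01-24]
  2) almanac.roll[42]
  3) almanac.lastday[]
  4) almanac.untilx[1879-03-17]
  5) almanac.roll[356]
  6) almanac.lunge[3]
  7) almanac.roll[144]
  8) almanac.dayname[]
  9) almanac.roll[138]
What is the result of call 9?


Answer: 1880-03-30

Derivation:
% 1. almanac.pin(d: 1878-01-24) : 1878-01-24
% 2. almanac.roll(n: 42) : 1878-03-07
% 3. almanac.lastday() : 1878-03-31
% 4. almanac.untilx(d: 1879-03-17) : 351
% 5. almanac.roll(n: 356) : 1879-03-22
% 6. almanac.lunge(n: 3) : 1879-06-22
% 7. almanac.roll(n: 144) : 1879-11-13
% 8. almanac.dayname() : Thursday
% 9. almanac.roll(n: 138) : 1880-03-30


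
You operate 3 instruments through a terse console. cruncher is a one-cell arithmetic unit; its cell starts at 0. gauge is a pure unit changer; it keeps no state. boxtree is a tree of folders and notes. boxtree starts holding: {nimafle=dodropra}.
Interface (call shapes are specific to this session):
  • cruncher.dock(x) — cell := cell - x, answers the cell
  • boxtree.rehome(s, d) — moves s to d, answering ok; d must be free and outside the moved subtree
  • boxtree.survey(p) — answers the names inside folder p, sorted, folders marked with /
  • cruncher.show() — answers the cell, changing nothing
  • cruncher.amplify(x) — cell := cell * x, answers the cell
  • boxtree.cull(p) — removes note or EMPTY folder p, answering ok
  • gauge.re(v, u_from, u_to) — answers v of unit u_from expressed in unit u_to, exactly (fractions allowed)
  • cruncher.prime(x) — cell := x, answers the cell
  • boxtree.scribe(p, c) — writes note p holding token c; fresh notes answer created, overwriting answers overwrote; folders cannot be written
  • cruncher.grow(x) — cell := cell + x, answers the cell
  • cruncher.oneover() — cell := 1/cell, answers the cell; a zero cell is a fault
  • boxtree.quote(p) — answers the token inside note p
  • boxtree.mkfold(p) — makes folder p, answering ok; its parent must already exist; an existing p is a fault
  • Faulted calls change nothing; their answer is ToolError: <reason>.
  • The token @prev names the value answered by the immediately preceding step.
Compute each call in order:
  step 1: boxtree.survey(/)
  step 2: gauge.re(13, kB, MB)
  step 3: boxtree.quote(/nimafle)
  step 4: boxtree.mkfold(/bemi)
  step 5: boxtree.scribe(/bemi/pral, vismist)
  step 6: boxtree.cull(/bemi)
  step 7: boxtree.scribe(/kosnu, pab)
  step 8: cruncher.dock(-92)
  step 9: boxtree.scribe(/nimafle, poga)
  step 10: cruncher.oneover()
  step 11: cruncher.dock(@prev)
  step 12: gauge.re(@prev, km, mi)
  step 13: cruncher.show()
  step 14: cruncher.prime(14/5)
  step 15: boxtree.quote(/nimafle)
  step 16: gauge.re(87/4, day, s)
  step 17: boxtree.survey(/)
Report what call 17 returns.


CALL boxtree.survey[/]
RET  [nimafle]
CALL gauge.re[13; kB; MB]
RET  13/1000
CALL boxtree.quote[/nimafle]
RET  dodropra
CALL boxtree.mkfold[/bemi]
RET  ok
CALL boxtree.scribe[/bemi/pral; vismist]
RET  created
CALL boxtree.cull[/bemi]
RET  ToolError: not empty
CALL boxtree.scribe[/kosnu; pab]
RET  created
CALL cruncher.dock[-92]
RET  92
CALL boxtree.scribe[/nimafle; poga]
RET  overwrote
CALL cruncher.oneover[]
RET  1/92
CALL cruncher.dock[@prev]
RET  0
CALL gauge.re[@prev; km; mi]
RET  0
CALL cruncher.show[]
RET  0
CALL cruncher.prime[14/5]
RET  14/5
CALL boxtree.quote[/nimafle]
RET  poga
CALL gauge.re[87/4; day; s]
RET  1879200
CALL boxtree.survey[/]
RET  [bemi/, kosnu, nimafle]

Answer: [bemi/, kosnu, nimafle]
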